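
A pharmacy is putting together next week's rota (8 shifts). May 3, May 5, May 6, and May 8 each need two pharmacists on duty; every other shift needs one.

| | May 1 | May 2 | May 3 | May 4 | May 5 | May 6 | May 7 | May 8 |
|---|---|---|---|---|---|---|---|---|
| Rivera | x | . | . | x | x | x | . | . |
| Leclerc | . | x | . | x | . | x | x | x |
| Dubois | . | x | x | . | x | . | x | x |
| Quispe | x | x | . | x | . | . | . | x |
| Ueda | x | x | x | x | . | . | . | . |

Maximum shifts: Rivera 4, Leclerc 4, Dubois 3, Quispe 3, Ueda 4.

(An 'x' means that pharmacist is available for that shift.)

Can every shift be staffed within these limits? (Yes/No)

Yes

May 3 can only be covered by Dubois and Ueda, so that assignment is forced.
May 5 can only be covered by Rivera and Dubois, so that assignment is forced.
May 6 can only be covered by Rivera and Leclerc, so that assignment is forced.
One valid schedule: May 1→Rivera, May 2→Leclerc, May 3→Dubois+Ueda, May 4→Rivera, May 5→Rivera+Dubois, May 6→Rivera+Leclerc, May 7→Leclerc, May 8→Leclerc+Dubois.
Loads: Rivera 4/4, Leclerc 4/4, Dubois 3/3, Quispe 0/3, Ueda 1/4 — all within limits.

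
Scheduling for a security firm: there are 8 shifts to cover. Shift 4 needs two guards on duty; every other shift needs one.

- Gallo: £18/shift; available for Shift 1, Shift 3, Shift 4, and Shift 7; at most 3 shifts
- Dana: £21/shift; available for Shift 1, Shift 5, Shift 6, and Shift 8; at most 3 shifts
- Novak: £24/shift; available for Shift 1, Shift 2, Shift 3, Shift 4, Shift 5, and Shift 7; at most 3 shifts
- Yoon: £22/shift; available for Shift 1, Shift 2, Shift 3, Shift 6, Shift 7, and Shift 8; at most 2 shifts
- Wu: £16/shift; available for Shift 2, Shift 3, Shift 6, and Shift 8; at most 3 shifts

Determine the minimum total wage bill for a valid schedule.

Shift 4 can only be covered by Gallo and Novak, so that assignment is forced.
Picking the cheapest available guard for each shift independently would cost £163, but that ignores the shift limits.
An optimal schedule: Shift 1→Dana, Shift 2→Wu, Shift 3→Gallo, Shift 4→Gallo+Novak, Shift 5→Dana, Shift 6→Wu, Shift 7→Gallo, Shift 8→Wu.
Total: 21 + 16 + 18 + 18 + 24 + 21 + 16 + 18 + 16 = £168.

£168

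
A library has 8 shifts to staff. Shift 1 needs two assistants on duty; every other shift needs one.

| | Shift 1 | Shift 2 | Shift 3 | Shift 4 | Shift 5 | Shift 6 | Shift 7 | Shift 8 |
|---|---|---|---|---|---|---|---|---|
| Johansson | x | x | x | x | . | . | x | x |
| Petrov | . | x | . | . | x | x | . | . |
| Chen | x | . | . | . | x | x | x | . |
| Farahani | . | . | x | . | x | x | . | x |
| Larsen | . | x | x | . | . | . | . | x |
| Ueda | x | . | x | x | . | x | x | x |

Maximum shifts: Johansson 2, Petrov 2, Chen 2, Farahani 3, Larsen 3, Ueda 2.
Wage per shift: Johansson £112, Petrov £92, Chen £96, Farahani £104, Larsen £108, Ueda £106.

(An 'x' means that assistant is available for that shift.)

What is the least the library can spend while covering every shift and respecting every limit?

£900

Picking the cheapest available assistant for each shift independently would cost £888, but that ignores the shift limits.
An optimal schedule: Shift 1→Chen+Ueda, Shift 2→Petrov, Shift 3→Farahani, Shift 4→Ueda, Shift 5→Petrov, Shift 6→Farahani, Shift 7→Chen, Shift 8→Farahani.
Total: 96 + 106 + 92 + 104 + 106 + 92 + 104 + 96 + 104 = £900.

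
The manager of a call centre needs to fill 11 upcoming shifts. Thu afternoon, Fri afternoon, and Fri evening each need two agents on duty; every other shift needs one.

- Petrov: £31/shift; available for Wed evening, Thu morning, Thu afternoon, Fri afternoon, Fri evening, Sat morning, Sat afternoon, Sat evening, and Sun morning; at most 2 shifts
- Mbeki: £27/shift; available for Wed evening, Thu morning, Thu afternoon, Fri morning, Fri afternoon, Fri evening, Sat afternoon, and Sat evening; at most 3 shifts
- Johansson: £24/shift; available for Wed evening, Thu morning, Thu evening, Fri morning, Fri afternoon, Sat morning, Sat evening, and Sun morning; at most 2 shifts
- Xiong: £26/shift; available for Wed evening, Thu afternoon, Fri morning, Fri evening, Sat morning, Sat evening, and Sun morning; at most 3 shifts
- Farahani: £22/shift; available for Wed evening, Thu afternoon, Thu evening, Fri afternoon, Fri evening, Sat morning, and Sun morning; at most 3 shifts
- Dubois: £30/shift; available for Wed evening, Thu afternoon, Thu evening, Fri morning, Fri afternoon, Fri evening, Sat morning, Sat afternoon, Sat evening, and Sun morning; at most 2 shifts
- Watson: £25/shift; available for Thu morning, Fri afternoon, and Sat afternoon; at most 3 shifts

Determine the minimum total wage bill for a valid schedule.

Picking the cheapest available agent for each shift independently would cost £327, but that ignores the shift limits.
An optimal schedule: Wed evening→Xiong, Thu morning→Watson, Thu afternoon→Xiong+Mbeki, Thu evening→Farahani, Fri morning→Johansson, Fri afternoon→Watson+Mbeki, Fri evening→Xiong+Mbeki, Sat morning→Farahani, Sat afternoon→Watson, Sat evening→Johansson, Sun morning→Farahani.
Total: 26 + 25 + 26 + 27 + 22 + 24 + 25 + 27 + 26 + 27 + 22 + 25 + 24 + 22 = £348.

£348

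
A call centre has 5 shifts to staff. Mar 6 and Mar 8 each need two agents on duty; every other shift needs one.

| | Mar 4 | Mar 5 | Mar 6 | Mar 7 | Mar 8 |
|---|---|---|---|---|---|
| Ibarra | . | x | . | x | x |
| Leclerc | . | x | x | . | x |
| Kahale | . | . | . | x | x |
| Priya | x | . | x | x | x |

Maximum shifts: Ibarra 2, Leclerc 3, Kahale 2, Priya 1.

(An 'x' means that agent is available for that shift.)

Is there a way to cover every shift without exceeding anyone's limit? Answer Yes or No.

Total capacity is 8 and 7 slots are needed, so capacity alone doesn't rule it out.
Shifts {Mar 4, Mar 6} need 3 worker-slots in total, but the agents available for any of those shifts (Leclerc and Priya) can supply at most 2 among them. So no valid schedule exists.

No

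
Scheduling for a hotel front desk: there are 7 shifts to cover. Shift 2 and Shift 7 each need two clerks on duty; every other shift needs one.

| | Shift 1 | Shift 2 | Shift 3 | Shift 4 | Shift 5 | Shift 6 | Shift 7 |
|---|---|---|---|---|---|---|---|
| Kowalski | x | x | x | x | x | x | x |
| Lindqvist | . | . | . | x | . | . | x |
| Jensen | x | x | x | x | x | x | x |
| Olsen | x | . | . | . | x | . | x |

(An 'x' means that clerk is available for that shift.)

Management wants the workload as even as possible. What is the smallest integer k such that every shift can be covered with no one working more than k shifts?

3

With 4 clerks and 9 worker-slots to fill, someone must work at least ⌈9/4⌉ = 3 shifts, so k ≥ 3.
k = 3 works: Shift 1→Jensen, Shift 2→Kowalski+Jensen, Shift 3→Kowalski, Shift 4→Lindqvist, Shift 5→Jensen, Shift 6→Kowalski, Shift 7→Lindqvist+Olsen.
Loads: Kowalski 3, Lindqvist 2, Jensen 3, Olsen 1 — all ≤ 3.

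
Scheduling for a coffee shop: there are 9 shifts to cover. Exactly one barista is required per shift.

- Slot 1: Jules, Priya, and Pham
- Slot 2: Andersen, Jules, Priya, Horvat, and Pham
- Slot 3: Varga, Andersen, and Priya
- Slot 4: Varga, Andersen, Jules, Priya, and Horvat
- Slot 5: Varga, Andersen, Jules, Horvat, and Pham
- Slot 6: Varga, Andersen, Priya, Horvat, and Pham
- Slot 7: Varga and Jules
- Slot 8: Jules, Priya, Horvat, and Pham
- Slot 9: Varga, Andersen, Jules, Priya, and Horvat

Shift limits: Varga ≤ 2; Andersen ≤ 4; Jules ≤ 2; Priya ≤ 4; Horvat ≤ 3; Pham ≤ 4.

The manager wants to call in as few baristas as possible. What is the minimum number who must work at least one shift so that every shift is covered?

9 slots to fill and no one can take more than 4, so at least ⌈9/4⌉ = 3 baristas are needed.
Varga, Andersen, and Priya alone can cover everything: Slot 1→Priya, Slot 2→Andersen, Slot 3→Andersen, Slot 4→Andersen, Slot 5→Varga, Slot 6→Andersen, Slot 7→Varga, Slot 8→Priya, Slot 9→Priya.

3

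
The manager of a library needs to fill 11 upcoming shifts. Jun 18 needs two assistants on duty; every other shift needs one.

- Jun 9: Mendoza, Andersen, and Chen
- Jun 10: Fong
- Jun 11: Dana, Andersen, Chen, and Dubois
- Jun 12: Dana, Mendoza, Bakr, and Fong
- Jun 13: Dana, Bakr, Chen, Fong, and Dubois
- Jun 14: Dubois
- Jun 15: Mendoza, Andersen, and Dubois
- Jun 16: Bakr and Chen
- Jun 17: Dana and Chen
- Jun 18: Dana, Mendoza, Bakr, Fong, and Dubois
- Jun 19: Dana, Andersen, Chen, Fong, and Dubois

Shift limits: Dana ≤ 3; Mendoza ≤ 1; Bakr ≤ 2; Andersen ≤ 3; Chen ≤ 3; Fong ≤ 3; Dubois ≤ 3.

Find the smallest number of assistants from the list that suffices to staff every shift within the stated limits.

12 slots to fill and no one can take more than 3, so at least ⌈12/3⌉ = 4 assistants are needed.
Dana, Chen, Fong, and Dubois alone can cover everything: Jun 9→Chen, Jun 10→Fong, Jun 11→Dana, Jun 12→Dana, Jun 13→Chen, Jun 14→Dubois, Jun 15→Dubois, Jun 16→Chen, Jun 17→Dana, Jun 18→Fong+Dubois, Jun 19→Fong.

4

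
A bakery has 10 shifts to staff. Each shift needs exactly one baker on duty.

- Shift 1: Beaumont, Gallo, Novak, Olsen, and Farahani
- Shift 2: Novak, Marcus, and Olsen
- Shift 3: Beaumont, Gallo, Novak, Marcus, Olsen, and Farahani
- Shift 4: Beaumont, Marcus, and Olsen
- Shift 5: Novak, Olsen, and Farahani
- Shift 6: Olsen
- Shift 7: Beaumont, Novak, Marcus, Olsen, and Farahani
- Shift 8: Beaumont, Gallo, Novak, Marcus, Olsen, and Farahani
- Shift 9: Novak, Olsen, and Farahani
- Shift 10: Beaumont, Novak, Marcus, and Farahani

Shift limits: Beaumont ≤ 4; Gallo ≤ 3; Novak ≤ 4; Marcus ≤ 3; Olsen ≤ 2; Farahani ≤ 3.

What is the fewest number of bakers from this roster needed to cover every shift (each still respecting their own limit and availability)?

10 slots to fill and no one can take more than 4, so at least ⌈10/4⌉ = 3 bakers are needed.
Beaumont, Novak, and Olsen alone can cover everything: Shift 1→Beaumont, Shift 2→Novak, Shift 3→Beaumont, Shift 4→Beaumont, Shift 5→Novak, Shift 6→Olsen, Shift 7→Novak, Shift 8→Olsen, Shift 9→Novak, Shift 10→Beaumont.

3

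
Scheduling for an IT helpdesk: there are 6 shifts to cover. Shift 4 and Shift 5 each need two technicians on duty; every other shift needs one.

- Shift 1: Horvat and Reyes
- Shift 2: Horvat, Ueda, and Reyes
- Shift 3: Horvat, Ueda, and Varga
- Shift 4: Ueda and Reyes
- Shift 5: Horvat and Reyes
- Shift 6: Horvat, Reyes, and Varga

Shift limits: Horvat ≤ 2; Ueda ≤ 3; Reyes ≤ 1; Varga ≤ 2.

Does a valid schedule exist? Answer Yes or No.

Total capacity is 8 and 8 slots are needed, so capacity alone doesn't rule it out.
Shifts {Shift 4, Shift 5} need 4 worker-slots in total, but the technicians available for any of those shifts (Horvat, Ueda, and Reyes) can supply at most 3 among them. So no valid schedule exists.

No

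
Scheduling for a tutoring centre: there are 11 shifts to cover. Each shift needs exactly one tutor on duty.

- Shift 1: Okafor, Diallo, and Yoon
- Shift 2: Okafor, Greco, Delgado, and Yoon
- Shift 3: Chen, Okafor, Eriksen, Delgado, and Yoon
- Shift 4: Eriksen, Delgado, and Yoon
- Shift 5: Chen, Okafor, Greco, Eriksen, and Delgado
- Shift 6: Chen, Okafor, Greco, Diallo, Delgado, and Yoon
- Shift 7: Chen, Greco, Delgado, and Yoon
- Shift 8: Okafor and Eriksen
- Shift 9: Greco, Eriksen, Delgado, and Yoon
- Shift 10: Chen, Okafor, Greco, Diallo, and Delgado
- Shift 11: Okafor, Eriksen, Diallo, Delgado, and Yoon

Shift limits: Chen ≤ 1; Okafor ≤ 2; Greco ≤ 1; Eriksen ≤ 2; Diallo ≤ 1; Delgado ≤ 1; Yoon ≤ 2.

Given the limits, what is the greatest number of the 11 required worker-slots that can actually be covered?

Total capacity across all tutors is 1+2+1+2+1+1+2 = 10, and 11 slots are needed, so at most 10 can be filled.
An assignment achieving 10: Shift 1→Okafor, Shift 2→Greco, Shift 3→Delgado, Shift 4→Eriksen, Shift 6→Yoon, Shift 7→Chen, Shift 8→Okafor, Shift 9→Eriksen, Shift 10→Diallo, Shift 11→Yoon.
Loads: Chen 1/1, Okafor 2/2, Greco 1/1, Eriksen 2/2, Diallo 1/1, Delgado 1/1, Yoon 2/2.

10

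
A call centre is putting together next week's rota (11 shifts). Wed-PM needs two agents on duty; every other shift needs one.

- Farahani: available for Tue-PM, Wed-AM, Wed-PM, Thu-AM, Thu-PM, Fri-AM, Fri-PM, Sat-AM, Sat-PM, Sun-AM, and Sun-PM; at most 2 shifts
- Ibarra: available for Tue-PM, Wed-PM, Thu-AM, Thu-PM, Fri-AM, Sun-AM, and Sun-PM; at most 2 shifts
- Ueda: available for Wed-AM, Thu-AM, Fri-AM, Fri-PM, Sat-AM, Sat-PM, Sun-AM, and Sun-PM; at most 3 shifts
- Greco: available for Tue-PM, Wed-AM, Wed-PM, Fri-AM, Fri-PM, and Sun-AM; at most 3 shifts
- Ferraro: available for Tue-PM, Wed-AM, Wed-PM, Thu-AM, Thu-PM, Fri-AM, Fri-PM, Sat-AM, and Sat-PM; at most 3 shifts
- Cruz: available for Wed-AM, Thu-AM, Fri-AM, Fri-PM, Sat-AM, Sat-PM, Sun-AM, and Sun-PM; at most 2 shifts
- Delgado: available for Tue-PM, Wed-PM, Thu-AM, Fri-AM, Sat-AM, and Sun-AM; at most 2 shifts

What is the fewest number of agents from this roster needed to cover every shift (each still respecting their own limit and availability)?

12 slots to fill and no one can take more than 3, so at least ⌈12/3⌉ = 4 agents are needed.
Any 4 agents together have capacity at most 3+3+3+2 = 11 < 12 slots, so 4 can never suffice.
Farahani, Ibarra, Ueda, Greco, and Ferraro alone can cover everything: Tue-PM→Ibarra, Wed-AM→Ueda, Wed-PM→Greco+Ferraro, Thu-AM→Ueda, Thu-PM→Farahani, Fri-AM→Ferraro, Fri-PM→Greco, Sat-AM→Farahani, Sat-PM→Ueda, Sun-AM→Greco, Sun-PM→Ibarra.

5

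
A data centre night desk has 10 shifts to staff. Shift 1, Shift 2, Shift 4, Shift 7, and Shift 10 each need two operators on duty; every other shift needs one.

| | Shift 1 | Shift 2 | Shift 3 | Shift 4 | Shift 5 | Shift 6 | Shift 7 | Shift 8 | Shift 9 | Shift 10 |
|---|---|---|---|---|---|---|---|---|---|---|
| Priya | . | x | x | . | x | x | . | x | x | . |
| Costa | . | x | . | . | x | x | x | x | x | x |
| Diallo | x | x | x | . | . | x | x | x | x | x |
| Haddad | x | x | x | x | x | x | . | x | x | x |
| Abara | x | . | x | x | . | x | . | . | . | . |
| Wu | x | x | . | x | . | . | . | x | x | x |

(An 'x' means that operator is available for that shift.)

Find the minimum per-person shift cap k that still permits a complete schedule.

With 6 operators and 15 worker-slots to fill, someone must work at least ⌈15/6⌉ = 3 shifts, so k ≥ 3.
k = 3 works: Shift 1→Diallo+Haddad, Shift 2→Haddad+Wu, Shift 3→Priya, Shift 4→Haddad+Abara, Shift 5→Priya, Shift 6→Priya, Shift 7→Costa+Diallo, Shift 8→Costa, Shift 9→Costa, Shift 10→Diallo+Wu.
Loads: Priya 3, Costa 3, Diallo 3, Haddad 3, Abara 1, Wu 2 — all ≤ 3.

3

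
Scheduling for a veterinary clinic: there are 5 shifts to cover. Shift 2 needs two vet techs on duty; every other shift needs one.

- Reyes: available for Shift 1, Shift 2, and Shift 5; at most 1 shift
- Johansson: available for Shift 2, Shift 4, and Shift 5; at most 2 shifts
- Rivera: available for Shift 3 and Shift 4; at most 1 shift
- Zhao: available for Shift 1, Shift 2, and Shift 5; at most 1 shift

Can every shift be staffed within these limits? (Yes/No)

Shifts {Shift 1, Shift 2, Shift 3, Shift 4, Shift 5} need 6 worker-slots in total, but the vet techs available for any of those shifts (Reyes, Johansson, Rivera, and Zhao) can supply at most 5 among them. So no valid schedule exists.

No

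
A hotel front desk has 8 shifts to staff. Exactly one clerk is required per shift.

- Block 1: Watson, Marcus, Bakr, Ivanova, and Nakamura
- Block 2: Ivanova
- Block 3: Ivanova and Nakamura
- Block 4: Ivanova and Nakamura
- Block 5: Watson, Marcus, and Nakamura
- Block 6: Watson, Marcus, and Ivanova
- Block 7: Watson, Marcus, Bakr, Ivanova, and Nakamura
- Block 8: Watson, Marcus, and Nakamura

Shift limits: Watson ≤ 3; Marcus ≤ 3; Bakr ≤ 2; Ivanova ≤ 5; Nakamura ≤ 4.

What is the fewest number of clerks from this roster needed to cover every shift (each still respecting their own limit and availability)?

8 slots to fill and no one can take more than 5, so at least ⌈8/5⌉ = 2 clerks are needed.
Watson and Ivanova alone can cover everything: Block 1→Watson, Block 2→Ivanova, Block 3→Ivanova, Block 4→Ivanova, Block 5→Watson, Block 6→Ivanova, Block 7→Ivanova, Block 8→Watson.

2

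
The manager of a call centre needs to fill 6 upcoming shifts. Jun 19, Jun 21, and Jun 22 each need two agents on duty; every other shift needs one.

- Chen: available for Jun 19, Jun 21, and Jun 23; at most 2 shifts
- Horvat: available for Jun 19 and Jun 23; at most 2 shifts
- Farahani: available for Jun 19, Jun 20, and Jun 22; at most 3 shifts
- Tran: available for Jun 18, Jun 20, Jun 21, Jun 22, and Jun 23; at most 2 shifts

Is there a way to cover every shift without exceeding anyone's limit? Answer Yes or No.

No

Total capacity is 9 and 9 slots are needed, so capacity alone doesn't rule it out.
Shifts {Jun 18, Jun 21, Jun 22} need 5 worker-slots in total, but the agents available for any of those shifts (Chen, Farahani, and Tran) can supply at most 4 among them. So no valid schedule exists.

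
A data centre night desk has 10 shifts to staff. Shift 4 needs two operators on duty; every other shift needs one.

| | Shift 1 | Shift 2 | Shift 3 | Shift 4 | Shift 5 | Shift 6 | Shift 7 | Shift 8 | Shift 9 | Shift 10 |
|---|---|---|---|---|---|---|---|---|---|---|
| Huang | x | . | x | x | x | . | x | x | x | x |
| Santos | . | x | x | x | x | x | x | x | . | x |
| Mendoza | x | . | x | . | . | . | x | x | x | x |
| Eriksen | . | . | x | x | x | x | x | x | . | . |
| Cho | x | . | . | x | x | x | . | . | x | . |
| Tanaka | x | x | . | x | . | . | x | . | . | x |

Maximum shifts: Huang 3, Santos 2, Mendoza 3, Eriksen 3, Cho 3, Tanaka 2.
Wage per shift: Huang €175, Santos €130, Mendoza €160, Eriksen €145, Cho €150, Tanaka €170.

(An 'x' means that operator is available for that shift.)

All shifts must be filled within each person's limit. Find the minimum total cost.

€1625

Picking the cheapest available operator for each shift independently would cost €1485, but that ignores the shift limits.
An optimal schedule: Shift 1→Cho, Shift 2→Santos, Shift 3→Eriksen, Shift 4→Eriksen+Cho, Shift 5→Eriksen, Shift 6→Santos, Shift 7→Mendoza, Shift 8→Mendoza, Shift 9→Cho, Shift 10→Mendoza.
Total: 150 + 130 + 145 + 145 + 150 + 145 + 130 + 160 + 160 + 150 + 160 = €1625.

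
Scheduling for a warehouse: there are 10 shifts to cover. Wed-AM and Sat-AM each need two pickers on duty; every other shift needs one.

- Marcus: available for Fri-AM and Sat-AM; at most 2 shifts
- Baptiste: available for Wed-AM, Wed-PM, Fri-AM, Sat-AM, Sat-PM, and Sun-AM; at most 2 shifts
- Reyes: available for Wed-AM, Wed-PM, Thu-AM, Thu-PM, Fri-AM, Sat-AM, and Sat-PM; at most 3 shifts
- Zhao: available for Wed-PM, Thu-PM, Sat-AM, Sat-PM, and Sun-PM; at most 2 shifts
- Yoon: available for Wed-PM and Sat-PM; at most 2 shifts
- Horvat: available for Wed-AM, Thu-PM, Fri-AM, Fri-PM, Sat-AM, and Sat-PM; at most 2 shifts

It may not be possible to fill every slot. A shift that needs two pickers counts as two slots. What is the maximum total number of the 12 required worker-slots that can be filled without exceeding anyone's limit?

12

Total capacity across all pickers is 2+2+3+2+2+2 = 13, and 12 slots are needed, so at most 12 can be filled.
An assignment achieving 12: Wed-AM→Baptiste+Reyes, Wed-PM→Zhao, Thu-AM→Reyes, Thu-PM→Reyes, Fri-AM→Marcus, Fri-PM→Horvat, Sat-AM→Marcus+Horvat, Sat-PM→Yoon, Sun-AM→Baptiste, Sun-PM→Zhao.
Loads: Marcus 2/2, Baptiste 2/2, Reyes 3/3, Zhao 2/2, Yoon 1/2, Horvat 2/2.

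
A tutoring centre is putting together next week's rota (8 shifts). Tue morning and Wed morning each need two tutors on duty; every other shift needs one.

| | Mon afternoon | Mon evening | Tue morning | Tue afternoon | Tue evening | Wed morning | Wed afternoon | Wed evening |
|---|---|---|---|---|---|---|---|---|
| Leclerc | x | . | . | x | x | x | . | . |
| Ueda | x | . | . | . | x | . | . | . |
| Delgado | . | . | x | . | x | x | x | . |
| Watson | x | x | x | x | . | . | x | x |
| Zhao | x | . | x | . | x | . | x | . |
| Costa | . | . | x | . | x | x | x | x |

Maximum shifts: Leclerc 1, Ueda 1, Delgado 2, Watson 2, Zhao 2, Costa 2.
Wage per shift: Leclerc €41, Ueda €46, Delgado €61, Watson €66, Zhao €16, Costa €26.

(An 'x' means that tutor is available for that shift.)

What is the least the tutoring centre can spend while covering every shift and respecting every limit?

Mon evening can only be covered by Watson, so that assignment is forced.
Picking the cheapest available tutor for each shift independently would cost €290, but that ignores the shift limits.
An optimal schedule: Mon afternoon→Ueda, Mon evening→Watson, Tue morning→Zhao+Costa, Tue afternoon→Leclerc, Tue evening→Zhao, Wed morning→Delgado+Costa, Wed afternoon→Delgado, Wed evening→Watson.
Total: 46 + 66 + 16 + 26 + 41 + 16 + 61 + 26 + 61 + 66 = €425.

€425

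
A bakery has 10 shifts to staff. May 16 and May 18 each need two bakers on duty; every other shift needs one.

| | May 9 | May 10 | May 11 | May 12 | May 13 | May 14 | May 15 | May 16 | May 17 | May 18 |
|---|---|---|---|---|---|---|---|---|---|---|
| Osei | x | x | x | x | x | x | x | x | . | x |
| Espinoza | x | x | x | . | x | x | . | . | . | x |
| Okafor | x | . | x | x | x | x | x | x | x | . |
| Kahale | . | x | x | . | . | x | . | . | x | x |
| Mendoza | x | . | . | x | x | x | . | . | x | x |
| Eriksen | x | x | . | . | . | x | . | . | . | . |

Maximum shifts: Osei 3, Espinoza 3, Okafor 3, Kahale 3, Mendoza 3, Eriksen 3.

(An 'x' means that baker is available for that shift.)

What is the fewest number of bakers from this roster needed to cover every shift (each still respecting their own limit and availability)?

4

12 slots to fill and no one can take more than 3, so at least ⌈12/3⌉ = 4 bakers are needed.
Osei, Espinoza, Okafor, and Kahale alone can cover everything: May 9→Espinoza, May 10→Espinoza, May 11→Kahale, May 12→Osei, May 13→Okafor, May 14→Kahale, May 15→Osei, May 16→Osei+Okafor, May 17→Okafor, May 18→Espinoza+Kahale.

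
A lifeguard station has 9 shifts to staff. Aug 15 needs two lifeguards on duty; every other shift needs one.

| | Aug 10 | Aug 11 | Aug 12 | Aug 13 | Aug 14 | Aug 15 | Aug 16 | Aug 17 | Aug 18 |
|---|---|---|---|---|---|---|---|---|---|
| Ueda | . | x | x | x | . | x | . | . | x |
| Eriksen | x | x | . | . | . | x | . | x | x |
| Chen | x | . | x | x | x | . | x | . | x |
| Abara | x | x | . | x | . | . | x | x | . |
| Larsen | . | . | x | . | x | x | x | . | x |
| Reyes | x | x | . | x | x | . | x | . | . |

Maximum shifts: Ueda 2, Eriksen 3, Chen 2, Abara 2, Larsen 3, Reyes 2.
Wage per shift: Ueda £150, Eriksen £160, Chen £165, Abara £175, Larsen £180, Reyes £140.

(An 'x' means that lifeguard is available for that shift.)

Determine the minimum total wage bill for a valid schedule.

£1565

Picking the cheapest available lifeguard for each shift independently would cost £1470, but that ignores the shift limits.
An optimal schedule: Aug 10→Reyes, Aug 11→Eriksen, Aug 12→Ueda, Aug 13→Chen, Aug 14→Reyes, Aug 15→Ueda+Eriksen, Aug 16→Abara, Aug 17→Eriksen, Aug 18→Chen.
Total: 140 + 160 + 150 + 165 + 140 + 150 + 160 + 175 + 160 + 165 = £1565.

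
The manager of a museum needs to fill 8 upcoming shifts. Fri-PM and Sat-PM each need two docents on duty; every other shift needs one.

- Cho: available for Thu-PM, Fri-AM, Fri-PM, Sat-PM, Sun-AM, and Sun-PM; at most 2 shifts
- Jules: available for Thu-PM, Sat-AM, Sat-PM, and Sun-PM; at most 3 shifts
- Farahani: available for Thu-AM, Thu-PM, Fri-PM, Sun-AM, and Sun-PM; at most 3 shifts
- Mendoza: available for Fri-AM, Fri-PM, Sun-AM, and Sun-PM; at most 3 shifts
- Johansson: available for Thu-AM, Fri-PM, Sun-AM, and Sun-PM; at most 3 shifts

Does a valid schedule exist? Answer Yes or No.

Yes

Sat-AM can only be covered by Jules, so that assignment is forced.
Sat-PM can only be covered by Cho and Jules, so that assignment is forced.
One valid schedule: Thu-AM→Farahani, Thu-PM→Jules, Fri-AM→Cho, Fri-PM→Mendoza+Johansson, Sat-AM→Jules, Sat-PM→Cho+Jules, Sun-AM→Farahani, Sun-PM→Farahani.
Loads: Cho 2/2, Jules 3/3, Farahani 3/3, Mendoza 1/3, Johansson 1/3 — all within limits.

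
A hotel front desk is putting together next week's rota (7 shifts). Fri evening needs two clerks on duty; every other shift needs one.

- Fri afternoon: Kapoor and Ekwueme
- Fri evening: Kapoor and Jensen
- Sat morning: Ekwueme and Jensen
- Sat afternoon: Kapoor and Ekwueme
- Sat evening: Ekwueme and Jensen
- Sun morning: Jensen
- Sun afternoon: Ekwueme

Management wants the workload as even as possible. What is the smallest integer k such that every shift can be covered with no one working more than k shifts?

With 3 clerks and 8 worker-slots to fill, someone must work at least ⌈8/3⌉ = 3 shifts, so k ≥ 3.
k = 3 works: Fri afternoon→Kapoor, Fri evening→Kapoor+Jensen, Sat morning→Ekwueme, Sat afternoon→Kapoor, Sat evening→Ekwueme, Sun morning→Jensen, Sun afternoon→Ekwueme.
Loads: Kapoor 3, Ekwueme 3, Jensen 2 — all ≤ 3.

3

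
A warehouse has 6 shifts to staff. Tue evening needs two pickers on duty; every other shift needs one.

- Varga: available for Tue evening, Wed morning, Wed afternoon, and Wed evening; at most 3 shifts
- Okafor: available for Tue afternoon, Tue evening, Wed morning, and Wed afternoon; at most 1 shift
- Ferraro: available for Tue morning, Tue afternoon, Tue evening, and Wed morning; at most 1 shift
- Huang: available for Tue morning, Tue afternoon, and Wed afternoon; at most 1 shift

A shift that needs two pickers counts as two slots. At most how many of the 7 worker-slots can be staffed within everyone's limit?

6

Total capacity across all pickers is 3+1+1+1 = 6, and 7 slots are needed, so at most 6 can be filled.
An assignment achieving 6: Tue morning→Ferraro, Tue afternoon→Okafor, Tue evening→Varga, Wed morning→Varga, Wed afternoon→Huang, Wed evening→Varga.
Loads: Varga 3/3, Okafor 1/1, Ferraro 1/1, Huang 1/1.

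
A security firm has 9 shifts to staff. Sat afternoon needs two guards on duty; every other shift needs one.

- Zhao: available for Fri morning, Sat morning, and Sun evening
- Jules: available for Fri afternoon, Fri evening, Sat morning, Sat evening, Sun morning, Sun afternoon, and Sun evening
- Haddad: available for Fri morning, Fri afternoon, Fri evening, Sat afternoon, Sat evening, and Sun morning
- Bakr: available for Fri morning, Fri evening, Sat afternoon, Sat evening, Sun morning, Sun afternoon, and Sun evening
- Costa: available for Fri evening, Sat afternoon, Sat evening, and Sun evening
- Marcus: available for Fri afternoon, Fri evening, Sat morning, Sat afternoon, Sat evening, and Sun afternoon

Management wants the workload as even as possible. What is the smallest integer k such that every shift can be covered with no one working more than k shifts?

2

With 6 guards and 10 worker-slots to fill, someone must work at least ⌈10/6⌉ = 2 shifts, so k ≥ 2.
k = 2 works: Fri morning→Zhao, Fri afternoon→Jules, Fri evening→Haddad, Sat morning→Zhao, Sat afternoon→Costa+Marcus, Sat evening→Haddad, Sun morning→Jules, Sun afternoon→Bakr, Sun evening→Bakr.
Loads: Zhao 2, Jules 2, Haddad 2, Bakr 2, Costa 1, Marcus 1 — all ≤ 2.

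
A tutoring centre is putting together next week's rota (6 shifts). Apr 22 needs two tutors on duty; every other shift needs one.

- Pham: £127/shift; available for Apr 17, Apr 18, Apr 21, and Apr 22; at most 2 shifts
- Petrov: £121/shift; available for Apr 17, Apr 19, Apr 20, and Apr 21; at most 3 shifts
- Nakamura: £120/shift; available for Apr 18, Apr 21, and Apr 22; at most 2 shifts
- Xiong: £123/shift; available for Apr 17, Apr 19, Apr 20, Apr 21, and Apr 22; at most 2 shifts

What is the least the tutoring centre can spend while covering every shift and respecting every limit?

£849

Picking the cheapest available tutor for each shift independently would cost £846, but that ignores the shift limits.
An optimal schedule: Apr 17→Petrov, Apr 18→Nakamura, Apr 19→Petrov, Apr 20→Petrov, Apr 21→Xiong, Apr 22→Nakamura+Xiong.
Total: 121 + 120 + 121 + 121 + 123 + 120 + 123 = £849.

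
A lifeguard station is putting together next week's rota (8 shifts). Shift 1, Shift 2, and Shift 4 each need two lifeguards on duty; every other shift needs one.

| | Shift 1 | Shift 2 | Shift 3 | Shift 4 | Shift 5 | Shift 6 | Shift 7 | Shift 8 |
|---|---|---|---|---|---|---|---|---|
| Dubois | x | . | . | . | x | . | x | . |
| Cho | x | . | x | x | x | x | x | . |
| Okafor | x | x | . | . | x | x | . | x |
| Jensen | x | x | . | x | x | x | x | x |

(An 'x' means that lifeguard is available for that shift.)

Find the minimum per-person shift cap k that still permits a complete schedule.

With 4 lifeguards and 11 worker-slots to fill, someone must work at least ⌈11/4⌉ = 3 shifts, so k ≥ 3.
k = 3 works: Shift 1→Dubois+Okafor, Shift 2→Okafor+Jensen, Shift 3→Cho, Shift 4→Cho+Jensen, Shift 5→Dubois, Shift 6→Cho, Shift 7→Dubois, Shift 8→Okafor.
Loads: Dubois 3, Cho 3, Okafor 3, Jensen 2 — all ≤ 3.

3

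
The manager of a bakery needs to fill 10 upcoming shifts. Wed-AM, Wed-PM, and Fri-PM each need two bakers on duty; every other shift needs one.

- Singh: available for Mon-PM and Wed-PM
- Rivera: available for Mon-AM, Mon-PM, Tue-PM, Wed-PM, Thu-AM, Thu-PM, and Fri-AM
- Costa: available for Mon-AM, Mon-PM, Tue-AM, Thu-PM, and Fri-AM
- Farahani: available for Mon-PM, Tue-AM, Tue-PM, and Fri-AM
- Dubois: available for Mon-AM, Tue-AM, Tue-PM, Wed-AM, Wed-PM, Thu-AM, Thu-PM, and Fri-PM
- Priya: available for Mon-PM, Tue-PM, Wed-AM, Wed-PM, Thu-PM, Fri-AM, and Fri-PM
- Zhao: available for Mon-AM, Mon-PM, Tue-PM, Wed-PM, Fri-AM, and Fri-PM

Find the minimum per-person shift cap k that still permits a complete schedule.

2

With 7 bakers and 13 worker-slots to fill, someone must work at least ⌈13/7⌉ = 2 shifts, so k ≥ 2.
k = 2 works: Mon-AM→Rivera, Mon-PM→Singh, Tue-AM→Costa, Tue-PM→Farahani, Wed-AM→Dubois+Priya, Wed-PM→Singh+Zhao, Thu-AM→Rivera, Thu-PM→Costa, Fri-AM→Farahani, Fri-PM→Dubois+Priya.
Loads: Singh 2, Rivera 2, Costa 2, Farahani 2, Dubois 2, Priya 2, Zhao 1 — all ≤ 2.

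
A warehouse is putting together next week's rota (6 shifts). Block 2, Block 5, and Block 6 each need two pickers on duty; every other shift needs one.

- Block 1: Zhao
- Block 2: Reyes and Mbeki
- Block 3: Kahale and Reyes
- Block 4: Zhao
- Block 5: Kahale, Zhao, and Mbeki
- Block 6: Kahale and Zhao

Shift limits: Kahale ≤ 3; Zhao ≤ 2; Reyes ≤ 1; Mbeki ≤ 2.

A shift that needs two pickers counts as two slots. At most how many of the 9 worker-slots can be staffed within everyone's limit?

Total capacity across all pickers is 3+2+1+2 = 8, and 9 slots are needed, so at most 8 can be filled.
An assignment achieving 8: Block 1→Zhao, Block 2→Reyes+Mbeki, Block 3→Kahale, Block 4→Zhao, Block 5→Kahale+Mbeki, Block 6→Kahale.
Loads: Kahale 3/3, Zhao 2/2, Reyes 1/1, Mbeki 2/2.

8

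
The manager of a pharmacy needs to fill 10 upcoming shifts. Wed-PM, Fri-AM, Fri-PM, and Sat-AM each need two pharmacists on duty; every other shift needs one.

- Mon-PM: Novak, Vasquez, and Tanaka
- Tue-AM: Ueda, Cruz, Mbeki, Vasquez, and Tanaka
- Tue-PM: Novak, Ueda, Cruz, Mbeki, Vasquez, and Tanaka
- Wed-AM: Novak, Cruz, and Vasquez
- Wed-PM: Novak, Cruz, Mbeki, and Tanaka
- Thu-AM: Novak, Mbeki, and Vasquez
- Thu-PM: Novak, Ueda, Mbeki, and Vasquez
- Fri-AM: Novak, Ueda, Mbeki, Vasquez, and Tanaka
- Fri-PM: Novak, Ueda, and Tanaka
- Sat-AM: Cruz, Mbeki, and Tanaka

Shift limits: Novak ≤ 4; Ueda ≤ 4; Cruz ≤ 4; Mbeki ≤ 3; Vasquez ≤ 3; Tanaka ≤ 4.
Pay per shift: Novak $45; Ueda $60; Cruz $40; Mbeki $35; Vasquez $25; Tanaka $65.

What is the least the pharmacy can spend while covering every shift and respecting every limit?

$535

Picking the cheapest available pharmacist for each shift independently would cost $465, but that ignores the shift limits.
An optimal schedule: Mon-PM→Vasquez, Tue-AM→Cruz, Tue-PM→Cruz, Wed-AM→Vasquez, Wed-PM→Cruz+Novak, Thu-AM→Vasquez, Thu-PM→Mbeki, Fri-AM→Mbeki+Novak, Fri-PM→Novak+Ueda, Sat-AM→Mbeki+Cruz.
Total: 25 + 40 + 40 + 25 + 40 + 45 + 25 + 35 + 35 + 45 + 45 + 60 + 35 + 40 = $535.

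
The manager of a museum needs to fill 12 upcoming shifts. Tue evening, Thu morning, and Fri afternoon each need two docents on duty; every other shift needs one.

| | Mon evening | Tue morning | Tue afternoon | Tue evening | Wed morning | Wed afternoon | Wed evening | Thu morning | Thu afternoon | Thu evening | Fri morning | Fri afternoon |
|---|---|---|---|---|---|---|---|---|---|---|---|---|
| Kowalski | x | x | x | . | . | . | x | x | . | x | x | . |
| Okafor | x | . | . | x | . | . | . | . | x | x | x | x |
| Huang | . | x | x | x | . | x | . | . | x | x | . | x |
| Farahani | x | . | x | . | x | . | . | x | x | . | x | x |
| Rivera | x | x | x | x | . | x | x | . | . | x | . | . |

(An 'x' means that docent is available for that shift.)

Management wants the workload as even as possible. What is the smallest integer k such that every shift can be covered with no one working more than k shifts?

3

With 5 docents and 15 worker-slots to fill, someone must work at least ⌈15/5⌉ = 3 shifts, so k ≥ 3.
k = 3 works: Mon evening→Rivera, Tue morning→Kowalski, Tue afternoon→Rivera, Tue evening→Okafor+Huang, Wed morning→Farahani, Wed afternoon→Huang, Wed evening→Kowalski, Thu morning→Kowalski+Farahani, Thu afternoon→Okafor, Thu evening→Rivera, Fri morning→Okafor, Fri afternoon→Huang+Farahani.
Loads: Kowalski 3, Okafor 3, Huang 3, Farahani 3, Rivera 3 — all ≤ 3.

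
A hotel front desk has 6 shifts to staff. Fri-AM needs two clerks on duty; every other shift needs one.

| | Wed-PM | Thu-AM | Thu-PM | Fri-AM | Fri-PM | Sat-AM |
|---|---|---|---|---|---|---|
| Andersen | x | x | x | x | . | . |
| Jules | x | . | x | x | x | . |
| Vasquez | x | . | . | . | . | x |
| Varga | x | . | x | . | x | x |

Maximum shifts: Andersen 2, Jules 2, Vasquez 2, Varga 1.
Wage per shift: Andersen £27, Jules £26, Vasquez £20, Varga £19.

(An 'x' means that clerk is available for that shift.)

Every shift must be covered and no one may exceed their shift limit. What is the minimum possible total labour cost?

£165

Thu-AM can only be covered by Andersen, so that assignment is forced.
Fri-AM can only be covered by Andersen and Jules, so that assignment is forced.
Picking the cheapest available clerk for each shift independently would cost £156, but that ignores the shift limits.
An optimal schedule: Wed-PM→Vasquez, Thu-AM→Andersen, Thu-PM→Varga, Fri-AM→Andersen+Jules, Fri-PM→Jules, Sat-AM→Vasquez.
Total: 20 + 27 + 19 + 27 + 26 + 26 + 20 = £165.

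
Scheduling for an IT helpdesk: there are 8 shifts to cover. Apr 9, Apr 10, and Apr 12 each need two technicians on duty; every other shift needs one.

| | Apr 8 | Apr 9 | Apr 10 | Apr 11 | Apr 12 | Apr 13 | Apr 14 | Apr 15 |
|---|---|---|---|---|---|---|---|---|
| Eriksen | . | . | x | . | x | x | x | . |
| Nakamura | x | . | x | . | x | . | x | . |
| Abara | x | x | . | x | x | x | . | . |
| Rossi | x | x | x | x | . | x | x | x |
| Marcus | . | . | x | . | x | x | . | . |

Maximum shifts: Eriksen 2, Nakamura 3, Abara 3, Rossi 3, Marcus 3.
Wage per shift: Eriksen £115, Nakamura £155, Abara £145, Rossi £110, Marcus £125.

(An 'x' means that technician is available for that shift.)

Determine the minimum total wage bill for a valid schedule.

Apr 9 can only be covered by Abara and Rossi, so that assignment is forced.
Apr 15 can only be covered by Rossi, so that assignment is forced.
Picking the cheapest available technician for each shift independently would cost £1270, but that ignores the shift limits.
An optimal schedule: Apr 8→Abara, Apr 9→Rossi+Abara, Apr 10→Eriksen+Marcus, Apr 11→Rossi, Apr 12→Marcus+Abara, Apr 13→Marcus, Apr 14→Eriksen, Apr 15→Rossi.
Total: 145 + 110 + 145 + 115 + 125 + 110 + 125 + 145 + 125 + 115 + 110 = £1370.

£1370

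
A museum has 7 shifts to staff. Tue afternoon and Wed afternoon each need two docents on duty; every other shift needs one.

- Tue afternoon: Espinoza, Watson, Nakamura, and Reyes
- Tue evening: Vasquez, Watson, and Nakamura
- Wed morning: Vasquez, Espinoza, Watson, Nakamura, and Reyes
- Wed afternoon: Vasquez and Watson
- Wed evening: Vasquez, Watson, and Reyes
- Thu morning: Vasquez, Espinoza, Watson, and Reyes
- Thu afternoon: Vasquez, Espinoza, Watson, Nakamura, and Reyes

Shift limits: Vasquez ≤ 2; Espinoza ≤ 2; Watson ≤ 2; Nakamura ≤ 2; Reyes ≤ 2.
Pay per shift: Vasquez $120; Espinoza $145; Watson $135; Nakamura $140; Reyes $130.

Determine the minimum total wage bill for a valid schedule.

$1195

Wed afternoon can only be covered by Vasquez and Watson, so that assignment is forced.
Picking the cheapest available docent for each shift independently would cost $1120, but that ignores the shift limits.
An optimal schedule: Tue afternoon→Nakamura+Espinoza, Tue evening→Vasquez, Wed morning→Watson, Wed afternoon→Vasquez+Watson, Wed evening→Reyes, Thu morning→Reyes, Thu afternoon→Nakamura.
Total: 140 + 145 + 120 + 135 + 120 + 135 + 130 + 130 + 140 = $1195.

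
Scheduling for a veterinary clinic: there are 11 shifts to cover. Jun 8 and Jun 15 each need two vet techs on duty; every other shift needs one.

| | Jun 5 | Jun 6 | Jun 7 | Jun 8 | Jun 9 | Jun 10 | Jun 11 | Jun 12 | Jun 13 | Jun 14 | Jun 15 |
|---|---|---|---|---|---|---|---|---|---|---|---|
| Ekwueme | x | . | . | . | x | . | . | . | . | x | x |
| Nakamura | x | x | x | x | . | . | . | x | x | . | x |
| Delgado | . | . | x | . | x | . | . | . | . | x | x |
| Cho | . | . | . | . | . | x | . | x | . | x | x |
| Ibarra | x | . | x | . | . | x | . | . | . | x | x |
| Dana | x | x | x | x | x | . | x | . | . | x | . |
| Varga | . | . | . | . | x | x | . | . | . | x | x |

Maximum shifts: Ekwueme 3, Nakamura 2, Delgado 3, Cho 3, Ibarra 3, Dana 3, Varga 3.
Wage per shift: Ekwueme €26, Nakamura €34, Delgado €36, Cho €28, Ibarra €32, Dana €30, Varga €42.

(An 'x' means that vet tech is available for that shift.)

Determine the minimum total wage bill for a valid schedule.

€384

Jun 8 can only be covered by Nakamura and Dana, so that assignment is forced.
Jun 11 can only be covered by Dana, so that assignment is forced.
Jun 13 can only be covered by Nakamura, so that assignment is forced.
Picking the cheapest available vet tech for each shift independently would cost €376, but that ignores the shift limits.
An optimal schedule: Jun 5→Ekwueme, Jun 6→Dana, Jun 7→Ibarra, Jun 8→Dana+Nakamura, Jun 9→Ekwueme, Jun 10→Cho, Jun 11→Dana, Jun 12→Cho, Jun 13→Nakamura, Jun 14→Ekwueme, Jun 15→Cho+Ibarra.
Total: 26 + 30 + 32 + 30 + 34 + 26 + 28 + 30 + 28 + 34 + 26 + 28 + 32 = €384.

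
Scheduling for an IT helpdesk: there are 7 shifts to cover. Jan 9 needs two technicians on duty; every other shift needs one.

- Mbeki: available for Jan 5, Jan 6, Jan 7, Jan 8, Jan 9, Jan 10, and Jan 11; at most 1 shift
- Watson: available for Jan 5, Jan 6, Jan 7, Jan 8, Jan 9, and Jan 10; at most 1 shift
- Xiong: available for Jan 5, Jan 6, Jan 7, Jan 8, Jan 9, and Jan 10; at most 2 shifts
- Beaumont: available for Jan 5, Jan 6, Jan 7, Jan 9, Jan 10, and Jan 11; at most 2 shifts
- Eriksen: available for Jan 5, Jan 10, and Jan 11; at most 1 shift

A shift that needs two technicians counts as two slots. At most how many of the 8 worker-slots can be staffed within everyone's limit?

Total capacity across all technicians is 1+1+2+2+1 = 7, and 8 slots are needed, so at most 7 can be filled.
An assignment achieving 7: Jan 5→Eriksen, Jan 6→Watson, Jan 7→Xiong, Jan 8→Mbeki, Jan 9→Xiong+Beaumont, Jan 11→Beaumont.
Loads: Mbeki 1/1, Watson 1/1, Xiong 2/2, Beaumont 2/2, Eriksen 1/1.

7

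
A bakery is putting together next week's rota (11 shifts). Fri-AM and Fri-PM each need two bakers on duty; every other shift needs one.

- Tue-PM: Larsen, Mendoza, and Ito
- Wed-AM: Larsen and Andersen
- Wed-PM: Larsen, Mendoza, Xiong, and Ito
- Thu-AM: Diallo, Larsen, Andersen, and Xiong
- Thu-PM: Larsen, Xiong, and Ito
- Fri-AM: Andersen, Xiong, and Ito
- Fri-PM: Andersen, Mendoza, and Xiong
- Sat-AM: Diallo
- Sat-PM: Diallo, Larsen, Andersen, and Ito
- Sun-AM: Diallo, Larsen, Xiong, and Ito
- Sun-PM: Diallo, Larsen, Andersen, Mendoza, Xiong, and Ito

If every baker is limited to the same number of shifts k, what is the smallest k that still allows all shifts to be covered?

3

With 6 bakers and 13 worker-slots to fill, someone must work at least ⌈13/6⌉ = 3 shifts, so k ≥ 3.
k = 3 works: Tue-PM→Larsen, Wed-AM→Larsen, Wed-PM→Mendoza, Thu-AM→Diallo, Thu-PM→Larsen, Fri-AM→Andersen+Xiong, Fri-PM→Andersen+Mendoza, Sat-AM→Diallo, Sat-PM→Diallo, Sun-AM→Xiong, Sun-PM→Andersen.
Loads: Diallo 3, Larsen 3, Andersen 3, Mendoza 2, Xiong 2, Ito 0 — all ≤ 3.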